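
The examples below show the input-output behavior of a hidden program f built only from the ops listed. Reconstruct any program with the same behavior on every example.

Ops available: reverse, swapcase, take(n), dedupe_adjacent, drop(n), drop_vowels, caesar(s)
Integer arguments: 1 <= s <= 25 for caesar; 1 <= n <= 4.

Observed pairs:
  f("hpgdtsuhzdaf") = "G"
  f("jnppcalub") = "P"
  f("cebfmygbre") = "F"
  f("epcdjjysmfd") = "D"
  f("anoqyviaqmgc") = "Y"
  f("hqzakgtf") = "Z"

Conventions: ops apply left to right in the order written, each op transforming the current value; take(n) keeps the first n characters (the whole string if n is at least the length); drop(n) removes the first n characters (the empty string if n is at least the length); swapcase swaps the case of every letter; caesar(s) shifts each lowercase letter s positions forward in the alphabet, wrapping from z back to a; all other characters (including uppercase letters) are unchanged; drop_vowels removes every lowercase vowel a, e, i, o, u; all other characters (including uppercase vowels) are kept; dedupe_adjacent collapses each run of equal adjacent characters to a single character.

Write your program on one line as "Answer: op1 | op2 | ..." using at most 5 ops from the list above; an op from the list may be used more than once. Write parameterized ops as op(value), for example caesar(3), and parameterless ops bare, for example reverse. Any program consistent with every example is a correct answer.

dedupe_adjacent | drop_vowels | drop(2) | take(1) | swapcase

Check, running the answer program on each example:
  "hpgdtsuhzdaf" -> "hpgdtsuhzdaf" -> "hpgdtshzdf" -> "gdtshzdf" -> "g" -> "G"
  "jnppcalub" -> "jnpcalub" -> "jnpclb" -> "pclb" -> "p" -> "P"
  "cebfmygbre" -> "cebfmygbre" -> "cbfmygbr" -> "fmygbr" -> "f" -> "F"
  "epcdjjysmfd" -> "epcdjysmfd" -> "pcdjysmfd" -> "djysmfd" -> "d" -> "D"
  "anoqyviaqmgc" -> "anoqyviaqmgc" -> "nqyvqmgc" -> "yvqmgc" -> "y" -> "Y"
  "hqzakgtf" -> "hqzakgtf" -> "hqzkgtf" -> "zkgtf" -> "z" -> "Z"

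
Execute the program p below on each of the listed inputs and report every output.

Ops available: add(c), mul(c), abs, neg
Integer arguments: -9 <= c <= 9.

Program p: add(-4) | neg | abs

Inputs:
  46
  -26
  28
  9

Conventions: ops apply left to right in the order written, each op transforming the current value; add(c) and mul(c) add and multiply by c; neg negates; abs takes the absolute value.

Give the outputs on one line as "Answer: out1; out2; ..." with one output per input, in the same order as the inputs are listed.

Execution, op by op:
  46 -> 42 -> -42 -> 42
  -26 -> -30 -> 30 -> 30
  28 -> 24 -> -24 -> 24
  9 -> 5 -> -5 -> 5

42; 30; 24; 5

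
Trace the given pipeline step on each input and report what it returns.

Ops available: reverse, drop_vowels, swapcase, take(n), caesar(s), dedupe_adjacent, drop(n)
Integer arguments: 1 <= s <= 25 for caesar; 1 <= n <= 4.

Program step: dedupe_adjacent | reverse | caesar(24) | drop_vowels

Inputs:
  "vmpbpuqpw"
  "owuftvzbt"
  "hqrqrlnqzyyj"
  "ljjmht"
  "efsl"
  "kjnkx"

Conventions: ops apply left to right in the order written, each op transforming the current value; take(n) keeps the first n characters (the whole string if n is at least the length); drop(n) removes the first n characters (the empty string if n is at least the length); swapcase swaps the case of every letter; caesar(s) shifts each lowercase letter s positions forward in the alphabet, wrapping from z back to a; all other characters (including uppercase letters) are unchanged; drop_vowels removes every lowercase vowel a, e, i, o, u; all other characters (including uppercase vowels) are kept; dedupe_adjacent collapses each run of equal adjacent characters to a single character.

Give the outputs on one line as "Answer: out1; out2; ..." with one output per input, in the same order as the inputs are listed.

Execution, op by op:
  "vmpbpuqpw" -> "vmpbpuqpw" -> "wpqupbpmv" -> "unosnznkt" -> "nsnznkt"
  "owuftvzbt" -> "owuftvzbt" -> "tbzvtfuwo" -> "rzxtrdsum" -> "rzxtrdsm"
  "hqrqrlnqzyyj" -> "hqrqrlnqzyj" -> "jyzqnlrqrqh" -> "hwxoljpopof" -> "hwxljppf"
  "ljjmht" -> "ljmht" -> "thmjl" -> "rfkhj" -> "rfkhj"
  "efsl" -> "efsl" -> "lsfe" -> "jqdc" -> "jqdc"
  "kjnkx" -> "kjnkx" -> "xknjk" -> "vilhi" -> "vlh"

"nsnznkt"; "rzxtrdsm"; "hwxljppf"; "rfkhj"; "jqdc"; "vlh"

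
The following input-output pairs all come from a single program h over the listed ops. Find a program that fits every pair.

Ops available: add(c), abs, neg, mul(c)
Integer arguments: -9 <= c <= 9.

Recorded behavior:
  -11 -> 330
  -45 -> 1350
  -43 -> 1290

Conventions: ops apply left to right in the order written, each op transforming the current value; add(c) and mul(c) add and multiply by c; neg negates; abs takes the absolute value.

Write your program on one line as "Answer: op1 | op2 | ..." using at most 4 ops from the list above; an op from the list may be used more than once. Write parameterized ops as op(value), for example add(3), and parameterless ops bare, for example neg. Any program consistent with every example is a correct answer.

mul(6) | mul(5) | neg

Check, running the answer program on each example:
  -11 -> -66 -> -330 -> 330
  -45 -> -270 -> -1350 -> 1350
  -43 -> -258 -> -1290 -> 1290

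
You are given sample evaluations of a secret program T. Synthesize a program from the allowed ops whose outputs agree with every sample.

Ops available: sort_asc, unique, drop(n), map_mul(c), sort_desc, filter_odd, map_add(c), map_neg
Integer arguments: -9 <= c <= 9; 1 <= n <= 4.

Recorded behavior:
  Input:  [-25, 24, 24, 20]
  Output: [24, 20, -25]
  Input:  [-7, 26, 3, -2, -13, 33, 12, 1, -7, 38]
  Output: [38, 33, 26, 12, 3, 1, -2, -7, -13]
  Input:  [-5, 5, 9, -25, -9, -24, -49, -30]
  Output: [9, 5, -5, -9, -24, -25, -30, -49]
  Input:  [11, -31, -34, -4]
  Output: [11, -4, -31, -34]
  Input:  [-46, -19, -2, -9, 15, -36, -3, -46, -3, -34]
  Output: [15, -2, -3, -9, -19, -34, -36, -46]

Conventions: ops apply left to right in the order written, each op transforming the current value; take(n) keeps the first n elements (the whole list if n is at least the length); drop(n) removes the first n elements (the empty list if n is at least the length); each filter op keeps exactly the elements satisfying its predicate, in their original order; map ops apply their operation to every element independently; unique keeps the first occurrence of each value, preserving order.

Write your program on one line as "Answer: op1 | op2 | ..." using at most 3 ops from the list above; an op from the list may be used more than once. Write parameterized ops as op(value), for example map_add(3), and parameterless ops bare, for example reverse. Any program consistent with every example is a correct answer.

sort_desc | unique

Check, running the answer program on each example:
  [-25, 24, 24, 20] -> [24, 24, 20, -25] -> [24, 20, -25]
  [-7, 26, 3, -2, -13, 33, 12, 1, -7, 38] -> [38, 33, 26, 12, 3, 1, -2, -7, -7, -13] -> [38, 33, 26, 12, 3, 1, -2, -7, -13]
  [-5, 5, 9, -25, -9, -24, -49, -30] -> [9, 5, -5, -9, -24, -25, -30, -49] -> [9, 5, -5, -9, -24, -25, -30, -49]
  [11, -31, -34, -4] -> [11, -4, -31, -34] -> [11, -4, -31, -34]
  [-46, -19, -2, -9, 15, -36, -3, -46, -3, -34] -> [15, -2, -3, -3, -9, -19, -34, -36, -46, -46] -> [15, -2, -3, -9, -19, -34, -36, -46]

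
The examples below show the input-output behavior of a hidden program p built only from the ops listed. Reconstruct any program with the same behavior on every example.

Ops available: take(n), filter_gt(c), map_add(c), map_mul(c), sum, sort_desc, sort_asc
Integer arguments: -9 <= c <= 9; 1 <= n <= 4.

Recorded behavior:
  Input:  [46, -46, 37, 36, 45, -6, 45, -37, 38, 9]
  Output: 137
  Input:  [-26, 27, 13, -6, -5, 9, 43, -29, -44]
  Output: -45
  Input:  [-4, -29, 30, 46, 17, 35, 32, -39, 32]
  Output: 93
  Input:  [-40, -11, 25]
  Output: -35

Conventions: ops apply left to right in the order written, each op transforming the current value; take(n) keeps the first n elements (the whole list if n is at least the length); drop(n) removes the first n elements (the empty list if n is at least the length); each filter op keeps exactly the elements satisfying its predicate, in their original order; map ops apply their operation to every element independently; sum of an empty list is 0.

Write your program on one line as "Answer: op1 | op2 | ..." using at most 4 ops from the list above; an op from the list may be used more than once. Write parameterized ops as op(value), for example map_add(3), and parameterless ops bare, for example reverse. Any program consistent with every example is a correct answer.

map_add(-3) | sort_asc | sum

Check, running the answer program on each example:
  [46, -46, 37, 36, 45, -6, 45, -37, 38, 9] -> [43, -49, 34, 33, 42, -9, 42, -40, 35, 6] -> [-49, -40, -9, 6, 33, 34, 35, 42, 42, 43] -> 137
  [-26, 27, 13, -6, -5, 9, 43, -29, -44] -> [-29, 24, 10, -9, -8, 6, 40, -32, -47] -> [-47, -32, -29, -9, -8, 6, 10, 24, 40] -> -45
  [-4, -29, 30, 46, 17, 35, 32, -39, 32] -> [-7, -32, 27, 43, 14, 32, 29, -42, 29] -> [-42, -32, -7, 14, 27, 29, 29, 32, 43] -> 93
  [-40, -11, 25] -> [-43, -14, 22] -> [-43, -14, 22] -> -35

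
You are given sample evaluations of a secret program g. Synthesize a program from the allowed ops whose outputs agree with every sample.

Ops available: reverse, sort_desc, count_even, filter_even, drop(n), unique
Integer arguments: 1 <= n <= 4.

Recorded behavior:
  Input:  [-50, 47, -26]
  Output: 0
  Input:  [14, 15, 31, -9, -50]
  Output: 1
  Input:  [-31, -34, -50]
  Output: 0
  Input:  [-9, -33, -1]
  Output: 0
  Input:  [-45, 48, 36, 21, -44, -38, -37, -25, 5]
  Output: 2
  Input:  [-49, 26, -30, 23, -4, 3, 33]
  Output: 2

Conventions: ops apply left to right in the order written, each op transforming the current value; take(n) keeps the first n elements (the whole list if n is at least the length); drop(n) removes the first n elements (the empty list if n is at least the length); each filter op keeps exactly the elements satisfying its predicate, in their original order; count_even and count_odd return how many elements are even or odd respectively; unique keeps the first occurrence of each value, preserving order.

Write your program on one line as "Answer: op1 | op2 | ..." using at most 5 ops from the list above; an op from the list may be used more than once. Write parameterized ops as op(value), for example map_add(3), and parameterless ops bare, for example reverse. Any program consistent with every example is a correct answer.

reverse | sort_desc | drop(4) | count_even

Check, running the answer program on each example:
  [-50, 47, -26] -> [-26, 47, -50] -> [47, -26, -50] -> [] -> 0
  [14, 15, 31, -9, -50] -> [-50, -9, 31, 15, 14] -> [31, 15, 14, -9, -50] -> [-50] -> 1
  [-31, -34, -50] -> [-50, -34, -31] -> [-31, -34, -50] -> [] -> 0
  [-9, -33, -1] -> [-1, -33, -9] -> [-1, -9, -33] -> [] -> 0
  [-45, 48, 36, 21, -44, -38, -37, -25, 5] -> [5, -25, -37, -38, -44, 21, 36, 48, -45] -> [48, 36, 21, 5, -25, -37, -38, -44, -45] -> [-25, -37, -38, -44, -45] -> 2
  [-49, 26, -30, 23, -4, 3, 33] -> [33, 3, -4, 23, -30, 26, -49] -> [33, 26, 23, 3, -4, -30, -49] -> [-4, -30, -49] -> 2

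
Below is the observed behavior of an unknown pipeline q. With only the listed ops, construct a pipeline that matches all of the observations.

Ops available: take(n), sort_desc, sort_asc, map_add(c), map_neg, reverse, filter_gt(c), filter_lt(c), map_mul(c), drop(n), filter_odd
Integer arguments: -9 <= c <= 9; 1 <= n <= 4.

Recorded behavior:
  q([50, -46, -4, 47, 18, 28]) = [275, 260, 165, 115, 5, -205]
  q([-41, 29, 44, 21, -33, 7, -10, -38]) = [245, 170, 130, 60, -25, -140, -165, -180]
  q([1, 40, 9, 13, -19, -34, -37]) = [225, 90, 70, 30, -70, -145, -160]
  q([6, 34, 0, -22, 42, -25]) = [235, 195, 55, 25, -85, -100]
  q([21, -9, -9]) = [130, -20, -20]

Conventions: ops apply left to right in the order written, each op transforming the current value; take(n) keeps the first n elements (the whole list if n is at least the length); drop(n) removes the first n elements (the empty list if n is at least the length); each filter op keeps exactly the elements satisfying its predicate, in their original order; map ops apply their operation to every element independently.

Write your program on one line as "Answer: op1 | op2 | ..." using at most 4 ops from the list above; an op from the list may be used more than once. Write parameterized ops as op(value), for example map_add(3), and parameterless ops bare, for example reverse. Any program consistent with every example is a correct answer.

map_neg | sort_asc | map_add(-5) | map_mul(-5)

Check, running the answer program on each example:
  [50, -46, -4, 47, 18, 28] -> [-50, 46, 4, -47, -18, -28] -> [-50, -47, -28, -18, 4, 46] -> [-55, -52, -33, -23, -1, 41] -> [275, 260, 165, 115, 5, -205]
  [-41, 29, 44, 21, -33, 7, -10, -38] -> [41, -29, -44, -21, 33, -7, 10, 38] -> [-44, -29, -21, -7, 10, 33, 38, 41] -> [-49, -34, -26, -12, 5, 28, 33, 36] -> [245, 170, 130, 60, -25, -140, -165, -180]
  [1, 40, 9, 13, -19, -34, -37] -> [-1, -40, -9, -13, 19, 34, 37] -> [-40, -13, -9, -1, 19, 34, 37] -> [-45, -18, -14, -6, 14, 29, 32] -> [225, 90, 70, 30, -70, -145, -160]
  [6, 34, 0, -22, 42, -25] -> [-6, -34, 0, 22, -42, 25] -> [-42, -34, -6, 0, 22, 25] -> [-47, -39, -11, -5, 17, 20] -> [235, 195, 55, 25, -85, -100]
  [21, -9, -9] -> [-21, 9, 9] -> [-21, 9, 9] -> [-26, 4, 4] -> [130, -20, -20]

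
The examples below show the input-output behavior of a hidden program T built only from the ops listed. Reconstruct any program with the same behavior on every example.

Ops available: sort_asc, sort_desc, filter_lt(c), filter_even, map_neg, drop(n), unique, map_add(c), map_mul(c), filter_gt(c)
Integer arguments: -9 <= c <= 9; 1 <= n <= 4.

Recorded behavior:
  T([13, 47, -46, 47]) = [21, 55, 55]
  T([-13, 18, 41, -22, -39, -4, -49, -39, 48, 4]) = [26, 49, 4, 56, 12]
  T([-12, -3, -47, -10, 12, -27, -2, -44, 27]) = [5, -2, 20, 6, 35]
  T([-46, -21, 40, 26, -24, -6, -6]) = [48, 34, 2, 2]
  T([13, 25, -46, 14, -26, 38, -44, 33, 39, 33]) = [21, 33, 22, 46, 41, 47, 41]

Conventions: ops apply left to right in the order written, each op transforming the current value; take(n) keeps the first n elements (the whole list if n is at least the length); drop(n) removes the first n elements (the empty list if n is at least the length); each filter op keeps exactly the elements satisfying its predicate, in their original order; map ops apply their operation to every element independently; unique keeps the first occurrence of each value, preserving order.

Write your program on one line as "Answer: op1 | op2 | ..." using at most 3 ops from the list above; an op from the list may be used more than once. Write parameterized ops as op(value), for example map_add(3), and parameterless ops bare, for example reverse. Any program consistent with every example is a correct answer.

map_add(8) | filter_gt(-3)

Check, running the answer program on each example:
  [13, 47, -46, 47] -> [21, 55, -38, 55] -> [21, 55, 55]
  [-13, 18, 41, -22, -39, -4, -49, -39, 48, 4] -> [-5, 26, 49, -14, -31, 4, -41, -31, 56, 12] -> [26, 49, 4, 56, 12]
  [-12, -3, -47, -10, 12, -27, -2, -44, 27] -> [-4, 5, -39, -2, 20, -19, 6, -36, 35] -> [5, -2, 20, 6, 35]
  [-46, -21, 40, 26, -24, -6, -6] -> [-38, -13, 48, 34, -16, 2, 2] -> [48, 34, 2, 2]
  [13, 25, -46, 14, -26, 38, -44, 33, 39, 33] -> [21, 33, -38, 22, -18, 46, -36, 41, 47, 41] -> [21, 33, 22, 46, 41, 47, 41]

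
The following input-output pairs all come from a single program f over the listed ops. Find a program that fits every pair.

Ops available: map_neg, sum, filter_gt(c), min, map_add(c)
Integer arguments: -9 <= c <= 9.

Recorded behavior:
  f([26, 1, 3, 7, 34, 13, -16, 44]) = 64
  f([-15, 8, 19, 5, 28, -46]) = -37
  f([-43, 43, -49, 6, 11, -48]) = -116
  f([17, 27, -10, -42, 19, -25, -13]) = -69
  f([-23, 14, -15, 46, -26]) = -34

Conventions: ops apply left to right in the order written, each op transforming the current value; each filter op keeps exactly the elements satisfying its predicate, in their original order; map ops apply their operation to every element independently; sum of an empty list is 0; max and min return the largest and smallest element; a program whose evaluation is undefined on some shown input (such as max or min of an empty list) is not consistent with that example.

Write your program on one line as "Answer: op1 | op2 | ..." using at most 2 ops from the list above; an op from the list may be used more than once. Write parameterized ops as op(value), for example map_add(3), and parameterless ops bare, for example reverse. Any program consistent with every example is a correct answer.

map_add(-6) | sum

Check, running the answer program on each example:
  [26, 1, 3, 7, 34, 13, -16, 44] -> [20, -5, -3, 1, 28, 7, -22, 38] -> 64
  [-15, 8, 19, 5, 28, -46] -> [-21, 2, 13, -1, 22, -52] -> -37
  [-43, 43, -49, 6, 11, -48] -> [-49, 37, -55, 0, 5, -54] -> -116
  [17, 27, -10, -42, 19, -25, -13] -> [11, 21, -16, -48, 13, -31, -19] -> -69
  [-23, 14, -15, 46, -26] -> [-29, 8, -21, 40, -32] -> -34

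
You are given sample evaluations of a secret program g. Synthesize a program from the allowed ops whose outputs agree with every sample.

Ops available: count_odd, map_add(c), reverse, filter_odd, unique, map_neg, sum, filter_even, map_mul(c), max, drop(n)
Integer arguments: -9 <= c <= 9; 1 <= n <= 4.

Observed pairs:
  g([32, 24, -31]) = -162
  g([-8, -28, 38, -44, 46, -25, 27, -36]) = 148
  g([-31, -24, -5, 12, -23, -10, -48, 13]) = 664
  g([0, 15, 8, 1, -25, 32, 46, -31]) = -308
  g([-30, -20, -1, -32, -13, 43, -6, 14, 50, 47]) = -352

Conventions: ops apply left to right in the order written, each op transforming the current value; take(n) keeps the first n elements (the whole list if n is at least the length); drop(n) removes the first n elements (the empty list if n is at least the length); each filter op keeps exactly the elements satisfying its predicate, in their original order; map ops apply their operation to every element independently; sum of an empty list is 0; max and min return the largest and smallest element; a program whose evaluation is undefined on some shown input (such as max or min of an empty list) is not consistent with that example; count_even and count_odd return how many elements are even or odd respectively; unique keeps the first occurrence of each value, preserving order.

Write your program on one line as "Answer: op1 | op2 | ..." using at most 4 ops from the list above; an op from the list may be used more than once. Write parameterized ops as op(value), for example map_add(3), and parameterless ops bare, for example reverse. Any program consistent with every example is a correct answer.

reverse | map_mul(-6) | map_add(-4) | sum

Check, running the answer program on each example:
  [32, 24, -31] -> [-31, 24, 32] -> [186, -144, -192] -> [182, -148, -196] -> -162
  [-8, -28, 38, -44, 46, -25, 27, -36] -> [-36, 27, -25, 46, -44, 38, -28, -8] -> [216, -162, 150, -276, 264, -228, 168, 48] -> [212, -166, 146, -280, 260, -232, 164, 44] -> 148
  [-31, -24, -5, 12, -23, -10, -48, 13] -> [13, -48, -10, -23, 12, -5, -24, -31] -> [-78, 288, 60, 138, -72, 30, 144, 186] -> [-82, 284, 56, 134, -76, 26, 140, 182] -> 664
  [0, 15, 8, 1, -25, 32, 46, -31] -> [-31, 46, 32, -25, 1, 8, 15, 0] -> [186, -276, -192, 150, -6, -48, -90, 0] -> [182, -280, -196, 146, -10, -52, -94, -4] -> -308
  [-30, -20, -1, -32, -13, 43, -6, 14, 50, 47] -> [47, 50, 14, -6, 43, -13, -32, -1, -20, -30] -> [-282, -300, -84, 36, -258, 78, 192, 6, 120, 180] -> [-286, -304, -88, 32, -262, 74, 188, 2, 116, 176] -> -352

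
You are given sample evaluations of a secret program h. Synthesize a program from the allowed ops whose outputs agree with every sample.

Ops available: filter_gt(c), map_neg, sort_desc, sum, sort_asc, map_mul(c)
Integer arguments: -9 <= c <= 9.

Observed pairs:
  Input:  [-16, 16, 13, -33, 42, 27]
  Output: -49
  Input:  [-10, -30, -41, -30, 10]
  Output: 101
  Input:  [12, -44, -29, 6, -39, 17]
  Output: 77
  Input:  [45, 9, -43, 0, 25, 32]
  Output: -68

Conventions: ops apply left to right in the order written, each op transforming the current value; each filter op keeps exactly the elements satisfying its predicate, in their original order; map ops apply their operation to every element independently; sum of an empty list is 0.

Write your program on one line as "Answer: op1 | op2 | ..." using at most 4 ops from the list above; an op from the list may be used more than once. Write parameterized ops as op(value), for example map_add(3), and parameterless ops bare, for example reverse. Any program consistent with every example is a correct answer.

sort_asc | sort_desc | map_neg | sum

Check, running the answer program on each example:
  [-16, 16, 13, -33, 42, 27] -> [-33, -16, 13, 16, 27, 42] -> [42, 27, 16, 13, -16, -33] -> [-42, -27, -16, -13, 16, 33] -> -49
  [-10, -30, -41, -30, 10] -> [-41, -30, -30, -10, 10] -> [10, -10, -30, -30, -41] -> [-10, 10, 30, 30, 41] -> 101
  [12, -44, -29, 6, -39, 17] -> [-44, -39, -29, 6, 12, 17] -> [17, 12, 6, -29, -39, -44] -> [-17, -12, -6, 29, 39, 44] -> 77
  [45, 9, -43, 0, 25, 32] -> [-43, 0, 9, 25, 32, 45] -> [45, 32, 25, 9, 0, -43] -> [-45, -32, -25, -9, 0, 43] -> -68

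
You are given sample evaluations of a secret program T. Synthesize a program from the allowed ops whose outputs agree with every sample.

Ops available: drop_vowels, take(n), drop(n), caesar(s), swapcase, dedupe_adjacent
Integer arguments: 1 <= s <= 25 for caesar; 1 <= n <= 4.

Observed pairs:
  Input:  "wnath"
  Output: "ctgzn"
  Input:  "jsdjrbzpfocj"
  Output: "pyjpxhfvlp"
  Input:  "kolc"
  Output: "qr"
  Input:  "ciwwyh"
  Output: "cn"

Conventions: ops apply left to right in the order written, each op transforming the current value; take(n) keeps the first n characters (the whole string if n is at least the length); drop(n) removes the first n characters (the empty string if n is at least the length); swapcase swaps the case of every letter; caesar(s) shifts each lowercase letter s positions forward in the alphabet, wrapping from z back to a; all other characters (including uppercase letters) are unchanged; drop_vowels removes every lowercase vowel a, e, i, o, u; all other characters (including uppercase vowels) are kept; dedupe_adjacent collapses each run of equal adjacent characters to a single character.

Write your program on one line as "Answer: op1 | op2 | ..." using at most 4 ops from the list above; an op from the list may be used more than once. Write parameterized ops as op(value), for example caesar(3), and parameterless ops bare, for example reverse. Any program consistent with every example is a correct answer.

caesar(6) | drop_vowels | dedupe_adjacent

Check, running the answer program on each example:
  "wnath" -> "ctgzn" -> "ctgzn" -> "ctgzn"
  "jsdjrbzpfocj" -> "pyjpxhfvluip" -> "pyjpxhfvlp" -> "pyjpxhfvlp"
  "kolc" -> "quri" -> "qr" -> "qr"
  "ciwwyh" -> "ioccen" -> "ccn" -> "cn"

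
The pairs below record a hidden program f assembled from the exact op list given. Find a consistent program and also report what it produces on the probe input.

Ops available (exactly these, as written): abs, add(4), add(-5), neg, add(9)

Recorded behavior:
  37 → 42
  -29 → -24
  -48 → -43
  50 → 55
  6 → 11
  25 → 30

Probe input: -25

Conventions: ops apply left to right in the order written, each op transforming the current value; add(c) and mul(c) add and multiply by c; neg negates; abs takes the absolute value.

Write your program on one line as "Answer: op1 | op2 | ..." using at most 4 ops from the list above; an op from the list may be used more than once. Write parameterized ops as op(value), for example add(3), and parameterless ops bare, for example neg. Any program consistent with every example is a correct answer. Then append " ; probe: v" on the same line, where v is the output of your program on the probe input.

neg | add(-5) | neg ; probe: -20

Check, running the answer program on each example:
  37 -> -37 -> -42 -> 42
  -29 -> 29 -> 24 -> -24
  -48 -> 48 -> 43 -> -43
  50 -> -50 -> -55 -> 55
  6 -> -6 -> -11 -> 11
  25 -> -25 -> -30 -> 30
  probe: -25 -> 25 -> 20 -> -20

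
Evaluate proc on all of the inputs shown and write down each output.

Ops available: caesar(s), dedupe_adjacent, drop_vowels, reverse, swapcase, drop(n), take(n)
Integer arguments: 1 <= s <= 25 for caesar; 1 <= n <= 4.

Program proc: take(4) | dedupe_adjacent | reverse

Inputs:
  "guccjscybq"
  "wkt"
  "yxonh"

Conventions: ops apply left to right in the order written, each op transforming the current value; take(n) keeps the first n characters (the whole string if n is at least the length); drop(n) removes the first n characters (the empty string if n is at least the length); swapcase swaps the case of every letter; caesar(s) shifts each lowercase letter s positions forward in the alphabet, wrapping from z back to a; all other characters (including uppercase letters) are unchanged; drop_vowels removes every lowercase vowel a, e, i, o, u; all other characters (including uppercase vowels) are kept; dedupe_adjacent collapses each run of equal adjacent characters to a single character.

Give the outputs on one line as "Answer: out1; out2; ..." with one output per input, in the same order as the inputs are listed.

"cug"; "tkw"; "noxy"

Execution, op by op:
  "guccjscybq" -> "gucc" -> "guc" -> "cug"
  "wkt" -> "wkt" -> "wkt" -> "tkw"
  "yxonh" -> "yxon" -> "yxon" -> "noxy"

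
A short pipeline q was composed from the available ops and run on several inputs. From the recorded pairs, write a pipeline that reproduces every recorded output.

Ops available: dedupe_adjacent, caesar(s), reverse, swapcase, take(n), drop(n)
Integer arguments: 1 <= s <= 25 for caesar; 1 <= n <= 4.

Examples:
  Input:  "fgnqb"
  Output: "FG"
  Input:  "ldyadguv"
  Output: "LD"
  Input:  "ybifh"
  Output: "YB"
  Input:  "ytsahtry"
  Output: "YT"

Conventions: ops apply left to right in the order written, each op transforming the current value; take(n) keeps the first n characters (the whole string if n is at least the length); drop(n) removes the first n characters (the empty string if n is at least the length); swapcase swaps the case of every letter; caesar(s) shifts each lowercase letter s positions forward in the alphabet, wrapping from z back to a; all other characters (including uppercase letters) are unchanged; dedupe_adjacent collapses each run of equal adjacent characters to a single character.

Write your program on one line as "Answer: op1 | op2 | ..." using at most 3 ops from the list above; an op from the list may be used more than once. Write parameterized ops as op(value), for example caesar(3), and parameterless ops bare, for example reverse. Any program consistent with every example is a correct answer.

take(2) | swapcase

Check, running the answer program on each example:
  "fgnqb" -> "fg" -> "FG"
  "ldyadguv" -> "ld" -> "LD"
  "ybifh" -> "yb" -> "YB"
  "ytsahtry" -> "yt" -> "YT"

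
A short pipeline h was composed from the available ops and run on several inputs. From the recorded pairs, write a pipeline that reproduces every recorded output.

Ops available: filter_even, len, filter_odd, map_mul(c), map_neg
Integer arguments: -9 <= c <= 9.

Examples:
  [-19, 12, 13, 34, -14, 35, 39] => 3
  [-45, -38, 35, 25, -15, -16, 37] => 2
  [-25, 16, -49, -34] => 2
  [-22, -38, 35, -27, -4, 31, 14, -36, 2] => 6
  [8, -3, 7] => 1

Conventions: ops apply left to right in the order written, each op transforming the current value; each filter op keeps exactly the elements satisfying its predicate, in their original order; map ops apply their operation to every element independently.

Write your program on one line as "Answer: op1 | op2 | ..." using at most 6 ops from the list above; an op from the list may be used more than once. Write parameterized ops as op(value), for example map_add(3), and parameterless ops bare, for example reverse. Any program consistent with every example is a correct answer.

map_neg | filter_even | map_neg | map_mul(-5) | map_neg | len

Check, running the answer program on each example:
  [-19, 12, 13, 34, -14, 35, 39] -> [19, -12, -13, -34, 14, -35, -39] -> [-12, -34, 14] -> [12, 34, -14] -> [-60, -170, 70] -> [60, 170, -70] -> 3
  [-45, -38, 35, 25, -15, -16, 37] -> [45, 38, -35, -25, 15, 16, -37] -> [38, 16] -> [-38, -16] -> [190, 80] -> [-190, -80] -> 2
  [-25, 16, -49, -34] -> [25, -16, 49, 34] -> [-16, 34] -> [16, -34] -> [-80, 170] -> [80, -170] -> 2
  [-22, -38, 35, -27, -4, 31, 14, -36, 2] -> [22, 38, -35, 27, 4, -31, -14, 36, -2] -> [22, 38, 4, -14, 36, -2] -> [-22, -38, -4, 14, -36, 2] -> [110, 190, 20, -70, 180, -10] -> [-110, -190, -20, 70, -180, 10] -> 6
  [8, -3, 7] -> [-8, 3, -7] -> [-8] -> [8] -> [-40] -> [40] -> 1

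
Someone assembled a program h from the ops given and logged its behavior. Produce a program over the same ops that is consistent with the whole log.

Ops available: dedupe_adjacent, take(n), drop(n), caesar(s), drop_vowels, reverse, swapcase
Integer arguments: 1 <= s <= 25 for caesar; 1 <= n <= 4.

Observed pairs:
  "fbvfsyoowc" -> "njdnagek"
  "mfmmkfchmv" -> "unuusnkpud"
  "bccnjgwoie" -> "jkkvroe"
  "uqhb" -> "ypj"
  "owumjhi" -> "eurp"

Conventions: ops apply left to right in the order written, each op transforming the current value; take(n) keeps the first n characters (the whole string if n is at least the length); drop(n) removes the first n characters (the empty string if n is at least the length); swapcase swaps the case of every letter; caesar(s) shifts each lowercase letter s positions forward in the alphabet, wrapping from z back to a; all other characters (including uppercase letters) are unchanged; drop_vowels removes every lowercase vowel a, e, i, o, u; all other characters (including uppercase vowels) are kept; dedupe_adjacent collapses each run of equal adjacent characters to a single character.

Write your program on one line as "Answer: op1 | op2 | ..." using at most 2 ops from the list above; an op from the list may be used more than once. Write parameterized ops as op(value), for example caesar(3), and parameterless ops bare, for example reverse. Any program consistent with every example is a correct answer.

drop_vowels | caesar(8)

Check, running the answer program on each example:
  "fbvfsyoowc" -> "fbvfsywc" -> "njdnagek"
  "mfmmkfchmv" -> "mfmmkfchmv" -> "unuusnkpud"
  "bccnjgwoie" -> "bccnjgw" -> "jkkvroe"
  "uqhb" -> "qhb" -> "ypj"
  "owumjhi" -> "wmjh" -> "eurp"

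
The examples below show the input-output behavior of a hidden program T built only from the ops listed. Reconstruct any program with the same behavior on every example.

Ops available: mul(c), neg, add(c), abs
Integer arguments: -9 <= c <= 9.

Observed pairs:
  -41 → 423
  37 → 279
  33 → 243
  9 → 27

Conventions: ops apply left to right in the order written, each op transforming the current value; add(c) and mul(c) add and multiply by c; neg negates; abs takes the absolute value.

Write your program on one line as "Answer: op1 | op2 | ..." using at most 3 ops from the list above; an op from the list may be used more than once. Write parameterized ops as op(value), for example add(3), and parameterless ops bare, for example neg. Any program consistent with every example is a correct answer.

add(-6) | mul(-9) | abs

Check, running the answer program on each example:
  -41 -> -47 -> 423 -> 423
  37 -> 31 -> -279 -> 279
  33 -> 27 -> -243 -> 243
  9 -> 3 -> -27 -> 27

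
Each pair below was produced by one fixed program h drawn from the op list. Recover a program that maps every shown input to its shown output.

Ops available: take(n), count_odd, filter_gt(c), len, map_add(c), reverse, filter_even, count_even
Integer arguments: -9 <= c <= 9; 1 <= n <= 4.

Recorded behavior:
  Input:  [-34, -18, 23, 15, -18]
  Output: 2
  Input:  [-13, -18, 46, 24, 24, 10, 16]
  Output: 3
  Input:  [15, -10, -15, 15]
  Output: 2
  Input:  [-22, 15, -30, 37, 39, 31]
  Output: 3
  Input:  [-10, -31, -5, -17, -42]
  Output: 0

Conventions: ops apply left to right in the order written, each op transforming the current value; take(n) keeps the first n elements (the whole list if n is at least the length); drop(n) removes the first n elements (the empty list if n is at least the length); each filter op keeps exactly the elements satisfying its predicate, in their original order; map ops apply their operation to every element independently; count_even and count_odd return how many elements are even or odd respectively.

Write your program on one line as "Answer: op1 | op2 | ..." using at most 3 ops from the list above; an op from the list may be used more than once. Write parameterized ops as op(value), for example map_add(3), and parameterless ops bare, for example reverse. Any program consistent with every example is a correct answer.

filter_gt(-3) | take(3) | len

Check, running the answer program on each example:
  [-34, -18, 23, 15, -18] -> [23, 15] -> [23, 15] -> 2
  [-13, -18, 46, 24, 24, 10, 16] -> [46, 24, 24, 10, 16] -> [46, 24, 24] -> 3
  [15, -10, -15, 15] -> [15, 15] -> [15, 15] -> 2
  [-22, 15, -30, 37, 39, 31] -> [15, 37, 39, 31] -> [15, 37, 39] -> 3
  [-10, -31, -5, -17, -42] -> [] -> [] -> 0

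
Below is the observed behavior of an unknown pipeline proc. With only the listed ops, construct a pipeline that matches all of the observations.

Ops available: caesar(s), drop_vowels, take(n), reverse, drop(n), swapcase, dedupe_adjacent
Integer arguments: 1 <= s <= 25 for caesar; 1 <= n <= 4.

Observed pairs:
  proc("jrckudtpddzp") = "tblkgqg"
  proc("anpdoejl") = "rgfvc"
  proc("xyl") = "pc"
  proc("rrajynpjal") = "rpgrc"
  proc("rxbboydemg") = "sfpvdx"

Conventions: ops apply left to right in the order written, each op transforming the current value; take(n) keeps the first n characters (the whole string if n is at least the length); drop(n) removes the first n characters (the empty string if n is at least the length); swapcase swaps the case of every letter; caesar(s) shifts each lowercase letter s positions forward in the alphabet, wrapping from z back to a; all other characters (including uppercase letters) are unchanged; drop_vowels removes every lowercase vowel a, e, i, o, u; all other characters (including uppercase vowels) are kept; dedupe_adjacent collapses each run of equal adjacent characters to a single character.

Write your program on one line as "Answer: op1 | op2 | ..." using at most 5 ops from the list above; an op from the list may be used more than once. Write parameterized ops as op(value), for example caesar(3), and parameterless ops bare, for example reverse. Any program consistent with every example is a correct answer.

reverse | caesar(17) | reverse | dedupe_adjacent | drop_vowels

Check, running the answer program on each example:
  "jrckudtpddzp" -> "pzddptdukcrj" -> "gquugkulbtia" -> "aitblukguuqg" -> "aitblukguqg" -> "tblkgqg"
  "anpdoejl" -> "ljeodpna" -> "cavfuger" -> "regufvac" -> "regufvac" -> "rgfvc"
  "xyl" -> "lyx" -> "cpo" -> "opc" -> "opc" -> "pc"
  "rrajynpjal" -> "lajpnyjarr" -> "crageparii" -> "iirapegarc" -> "irapegarc" -> "rpgrc"
  "rxbboydemg" -> "gmedyobbxr" -> "xdvupfssoi" -> "iossfpuvdx" -> "iosfpuvdx" -> "sfpvdx"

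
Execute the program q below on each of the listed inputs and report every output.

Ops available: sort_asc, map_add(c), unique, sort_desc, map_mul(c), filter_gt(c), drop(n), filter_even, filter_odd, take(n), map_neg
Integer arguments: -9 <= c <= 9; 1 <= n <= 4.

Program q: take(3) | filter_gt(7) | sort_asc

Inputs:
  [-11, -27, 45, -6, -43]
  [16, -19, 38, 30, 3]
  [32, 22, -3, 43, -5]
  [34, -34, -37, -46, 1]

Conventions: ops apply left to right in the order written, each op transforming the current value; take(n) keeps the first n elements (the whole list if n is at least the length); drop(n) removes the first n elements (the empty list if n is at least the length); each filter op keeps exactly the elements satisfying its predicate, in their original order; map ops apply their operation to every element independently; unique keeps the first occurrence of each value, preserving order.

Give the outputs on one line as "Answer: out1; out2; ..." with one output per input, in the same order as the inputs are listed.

[45]; [16, 38]; [22, 32]; [34]

Execution, op by op:
  [-11, -27, 45, -6, -43] -> [-11, -27, 45] -> [45] -> [45]
  [16, -19, 38, 30, 3] -> [16, -19, 38] -> [16, 38] -> [16, 38]
  [32, 22, -3, 43, -5] -> [32, 22, -3] -> [32, 22] -> [22, 32]
  [34, -34, -37, -46, 1] -> [34, -34, -37] -> [34] -> [34]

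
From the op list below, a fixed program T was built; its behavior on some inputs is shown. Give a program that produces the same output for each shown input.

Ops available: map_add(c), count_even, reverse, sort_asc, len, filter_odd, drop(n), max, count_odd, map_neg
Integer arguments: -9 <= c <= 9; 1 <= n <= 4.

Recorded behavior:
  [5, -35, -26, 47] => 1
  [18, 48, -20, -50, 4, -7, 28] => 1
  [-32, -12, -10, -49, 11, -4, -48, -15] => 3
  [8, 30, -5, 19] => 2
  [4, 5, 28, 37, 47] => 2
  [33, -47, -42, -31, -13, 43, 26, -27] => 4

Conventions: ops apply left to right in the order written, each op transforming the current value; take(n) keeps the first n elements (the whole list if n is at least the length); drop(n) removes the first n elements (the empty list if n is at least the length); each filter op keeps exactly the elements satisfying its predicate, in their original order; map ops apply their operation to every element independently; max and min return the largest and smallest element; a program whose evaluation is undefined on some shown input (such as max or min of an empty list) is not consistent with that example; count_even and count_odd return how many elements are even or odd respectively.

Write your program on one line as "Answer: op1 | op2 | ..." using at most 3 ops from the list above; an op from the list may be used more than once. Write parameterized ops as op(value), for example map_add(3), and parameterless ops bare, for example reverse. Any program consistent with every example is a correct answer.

drop(2) | reverse | count_odd

Check, running the answer program on each example:
  [5, -35, -26, 47] -> [-26, 47] -> [47, -26] -> 1
  [18, 48, -20, -50, 4, -7, 28] -> [-20, -50, 4, -7, 28] -> [28, -7, 4, -50, -20] -> 1
  [-32, -12, -10, -49, 11, -4, -48, -15] -> [-10, -49, 11, -4, -48, -15] -> [-15, -48, -4, 11, -49, -10] -> 3
  [8, 30, -5, 19] -> [-5, 19] -> [19, -5] -> 2
  [4, 5, 28, 37, 47] -> [28, 37, 47] -> [47, 37, 28] -> 2
  [33, -47, -42, -31, -13, 43, 26, -27] -> [-42, -31, -13, 43, 26, -27] -> [-27, 26, 43, -13, -31, -42] -> 4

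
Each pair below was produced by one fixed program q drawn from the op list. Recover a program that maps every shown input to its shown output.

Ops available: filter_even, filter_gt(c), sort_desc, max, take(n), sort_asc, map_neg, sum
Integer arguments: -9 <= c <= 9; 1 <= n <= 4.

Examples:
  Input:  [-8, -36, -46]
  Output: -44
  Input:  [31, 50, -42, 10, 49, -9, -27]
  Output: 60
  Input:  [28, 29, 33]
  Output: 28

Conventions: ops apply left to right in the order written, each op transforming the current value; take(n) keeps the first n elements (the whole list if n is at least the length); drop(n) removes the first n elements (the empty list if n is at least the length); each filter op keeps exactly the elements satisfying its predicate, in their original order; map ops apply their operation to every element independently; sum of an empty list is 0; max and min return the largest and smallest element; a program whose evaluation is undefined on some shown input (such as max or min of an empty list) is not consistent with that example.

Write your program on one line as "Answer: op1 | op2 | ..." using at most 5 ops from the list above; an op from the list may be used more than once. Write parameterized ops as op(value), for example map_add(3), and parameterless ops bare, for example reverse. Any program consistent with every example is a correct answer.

filter_even | sort_desc | take(2) | sum

Check, running the answer program on each example:
  [-8, -36, -46] -> [-8, -36, -46] -> [-8, -36, -46] -> [-8, -36] -> -44
  [31, 50, -42, 10, 49, -9, -27] -> [50, -42, 10] -> [50, 10, -42] -> [50, 10] -> 60
  [28, 29, 33] -> [28] -> [28] -> [28] -> 28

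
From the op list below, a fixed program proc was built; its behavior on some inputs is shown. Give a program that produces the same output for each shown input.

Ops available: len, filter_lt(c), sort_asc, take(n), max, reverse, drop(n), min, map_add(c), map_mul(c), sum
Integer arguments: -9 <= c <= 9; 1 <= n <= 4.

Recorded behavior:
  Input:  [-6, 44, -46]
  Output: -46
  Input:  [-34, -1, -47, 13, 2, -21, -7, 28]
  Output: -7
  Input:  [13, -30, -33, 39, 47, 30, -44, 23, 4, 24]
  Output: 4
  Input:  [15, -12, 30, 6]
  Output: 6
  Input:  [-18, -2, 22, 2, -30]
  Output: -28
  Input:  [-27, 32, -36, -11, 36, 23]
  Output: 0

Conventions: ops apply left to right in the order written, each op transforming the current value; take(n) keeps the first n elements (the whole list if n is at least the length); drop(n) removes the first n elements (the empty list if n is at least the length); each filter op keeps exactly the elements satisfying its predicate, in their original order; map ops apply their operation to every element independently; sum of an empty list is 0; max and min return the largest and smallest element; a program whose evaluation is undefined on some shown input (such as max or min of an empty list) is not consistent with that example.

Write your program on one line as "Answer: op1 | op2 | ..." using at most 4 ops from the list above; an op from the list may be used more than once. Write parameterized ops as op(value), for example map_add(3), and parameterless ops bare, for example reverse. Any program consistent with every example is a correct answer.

reverse | take(2) | filter_lt(9) | sum

Check, running the answer program on each example:
  [-6, 44, -46] -> [-46, 44, -6] -> [-46, 44] -> [-46] -> -46
  [-34, -1, -47, 13, 2, -21, -7, 28] -> [28, -7, -21, 2, 13, -47, -1, -34] -> [28, -7] -> [-7] -> -7
  [13, -30, -33, 39, 47, 30, -44, 23, 4, 24] -> [24, 4, 23, -44, 30, 47, 39, -33, -30, 13] -> [24, 4] -> [4] -> 4
  [15, -12, 30, 6] -> [6, 30, -12, 15] -> [6, 30] -> [6] -> 6
  [-18, -2, 22, 2, -30] -> [-30, 2, 22, -2, -18] -> [-30, 2] -> [-30, 2] -> -28
  [-27, 32, -36, -11, 36, 23] -> [23, 36, -11, -36, 32, -27] -> [23, 36] -> [] -> 0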